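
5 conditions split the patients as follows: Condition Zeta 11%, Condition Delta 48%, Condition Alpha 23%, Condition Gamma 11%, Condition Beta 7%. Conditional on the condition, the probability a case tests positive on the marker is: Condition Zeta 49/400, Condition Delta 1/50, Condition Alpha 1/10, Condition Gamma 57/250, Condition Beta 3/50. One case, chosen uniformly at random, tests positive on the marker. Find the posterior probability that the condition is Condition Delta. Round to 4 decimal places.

0.1274

Prior × likelihood for each hypothesis:
  Condition Zeta: 0.11 × 0.1225 = 0.013475
  Condition Delta: 0.48 × 0.02 = 0.0096
  Condition Alpha: 0.23 × 0.1 = 0.023
  Condition Gamma: 0.11 × 0.228 = 0.02508
  Condition Beta: 0.07 × 0.06 = 0.0042
Normalizing constant = 0.075355.
P(Condition Delta | evidence) = 0.0096 / 0.075355 ≈ 0.1274.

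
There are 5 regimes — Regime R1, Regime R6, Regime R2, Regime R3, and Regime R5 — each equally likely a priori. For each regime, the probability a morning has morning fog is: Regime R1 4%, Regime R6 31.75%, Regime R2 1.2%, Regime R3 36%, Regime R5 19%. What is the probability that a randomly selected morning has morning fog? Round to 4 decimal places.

0.1839

With a uniform prior (1/5 each), posterior ∝ likelihood:
  Regime R1: 0.04
  Regime R6: 0.3175
  Regime R2: 0.012
  Regime R3: 0.36
  Regime R5: 0.19
P(fog) = (1/5) × (0.04 + 0.3175 + 0.012 + 0.36 + 0.19) = 0.9195/5 ≈ 0.1839.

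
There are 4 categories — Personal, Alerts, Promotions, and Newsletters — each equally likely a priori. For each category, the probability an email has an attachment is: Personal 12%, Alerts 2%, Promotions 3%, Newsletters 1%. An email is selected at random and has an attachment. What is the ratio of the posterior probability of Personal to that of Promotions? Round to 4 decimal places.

4.0000

With a uniform prior (1/4 each), posterior ∝ likelihood:
  Personal: 0.12
  Alerts: 0.02
  Promotions: 0.03
  Newsletters: 0.01
Sum = 0.18.
The ratio is 0.12 / 0.03 (the normalizer cancels) = 4.0000.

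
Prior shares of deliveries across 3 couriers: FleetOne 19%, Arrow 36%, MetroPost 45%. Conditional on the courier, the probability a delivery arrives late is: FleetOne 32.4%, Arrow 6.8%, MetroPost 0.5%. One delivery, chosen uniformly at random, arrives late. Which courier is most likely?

By Bayes' rule, posterior ∝ prior × likelihood:
  FleetOne: 0.19 × 0.324 = 0.06156
  Arrow: 0.36 × 0.068 = 0.02448
  MetroPost: 0.45 × 0.005 = 0.00225
Total = 0.08829.
Largest term belongs to FleetOne, so FleetOne is most probable.

FleetOne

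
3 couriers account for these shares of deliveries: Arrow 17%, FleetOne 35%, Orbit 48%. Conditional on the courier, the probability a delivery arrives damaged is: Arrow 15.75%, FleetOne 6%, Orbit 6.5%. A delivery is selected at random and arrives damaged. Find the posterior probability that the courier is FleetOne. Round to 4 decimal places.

0.2659

Prior × likelihood for each hypothesis:
  Arrow: 0.17 × 0.1575 = 0.026775
  FleetOne: 0.35 × 0.06 = 0.021
  Orbit: 0.48 × 0.065 = 0.0312
Total = 0.078975.
P(FleetOne | evidence) = 0.021 / 0.078975 ≈ 0.2659.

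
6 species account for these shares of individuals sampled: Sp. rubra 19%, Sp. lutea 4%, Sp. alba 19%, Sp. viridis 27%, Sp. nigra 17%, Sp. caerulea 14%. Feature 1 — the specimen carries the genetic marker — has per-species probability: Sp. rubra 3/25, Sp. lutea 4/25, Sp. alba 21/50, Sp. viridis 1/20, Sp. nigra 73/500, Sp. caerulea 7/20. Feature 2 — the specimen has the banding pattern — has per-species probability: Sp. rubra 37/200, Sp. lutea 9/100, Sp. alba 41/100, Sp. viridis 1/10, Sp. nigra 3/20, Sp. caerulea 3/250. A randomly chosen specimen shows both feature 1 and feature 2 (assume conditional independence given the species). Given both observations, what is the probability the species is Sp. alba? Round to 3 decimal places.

Unnormalized posteriors (prior × likelihood):
  Sp. rubra: 0.19 × 0.12 × 0.185 = 0.004218
  Sp. lutea: 0.04 × 0.16 × 0.09 = 0.000576
  Sp. alba: 0.19 × 0.42 × 0.41 = 0.032718
  Sp. viridis: 0.27 × 0.05 × 0.1 = 0.00135
  Sp. nigra: 0.17 × 0.146 × 0.15 = 0.003723
  Sp. caerulea: 0.14 × 0.35 × 0.012 = 0.000588
Total = 0.043173.
P(Sp. alba | evidence) = 0.032718 / 0.043173 ≈ 0.758.

0.758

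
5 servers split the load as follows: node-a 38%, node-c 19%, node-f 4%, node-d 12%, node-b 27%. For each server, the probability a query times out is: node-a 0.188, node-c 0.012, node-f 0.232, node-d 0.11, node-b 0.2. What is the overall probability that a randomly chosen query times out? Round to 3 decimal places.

Compute prior × likelihood for every hypothesis:
  node-a: 0.38 × 0.188 = 0.07144
  node-c: 0.19 × 0.012 = 0.00228
  node-f: 0.04 × 0.232 = 0.00928
  node-d: 0.12 × 0.11 = 0.0132
  node-b: 0.27 × 0.2 = 0.054
P(timeout) = 0.07144 + 0.00228 + 0.00928 + 0.0132 + 0.054 = 0.1502 → 0.150.

0.150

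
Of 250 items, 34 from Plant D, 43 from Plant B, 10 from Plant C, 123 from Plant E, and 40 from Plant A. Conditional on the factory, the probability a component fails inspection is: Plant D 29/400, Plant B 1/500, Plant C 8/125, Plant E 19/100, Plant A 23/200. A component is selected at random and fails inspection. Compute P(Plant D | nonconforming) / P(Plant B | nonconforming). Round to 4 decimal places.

28.6628

Compute prior × likelihood for every hypothesis:
  Plant D: 0.136 × 0.0725 = 0.00986
  Plant B: 0.172 × 0.002 = 0.000344
  Plant C: 0.04 × 0.064 = 0.00256
  Plant E: 0.492 × 0.19 = 0.09348
  Plant A: 0.16 × 0.115 = 0.0184
Sum = 0.124644.
The ratio is 0.00986 / 0.000344 (the normalizer cancels) = 28.6628.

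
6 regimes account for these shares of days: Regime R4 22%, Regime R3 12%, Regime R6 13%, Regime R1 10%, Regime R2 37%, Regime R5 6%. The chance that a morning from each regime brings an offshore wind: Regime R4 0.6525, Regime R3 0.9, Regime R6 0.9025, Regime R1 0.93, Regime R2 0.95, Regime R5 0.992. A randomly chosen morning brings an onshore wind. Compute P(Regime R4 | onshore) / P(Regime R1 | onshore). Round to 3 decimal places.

Taking complements, P(onshore | each) = Regime R4 0.3475, Regime R3 0.1, Regime R6 0.0975, Regime R1 0.07, Regime R2 0.05, Regime R5 0.008.
Prior × likelihood for each hypothesis:
  Regime R4: 0.22 × 0.3475 = 0.07645
  Regime R3: 0.12 × 0.1 = 0.012
  Regime R6: 0.13 × 0.0975 = 0.012675
  Regime R1: 0.1 × 0.07 = 0.007
  Regime R2: 0.37 × 0.05 = 0.0185
  Regime R5: 0.06 × 0.008 = 0.00048
Normalizing constant = 0.127105.
The ratio is 0.07645 / 0.007 (the normalizer cancels) = 10.921.

10.921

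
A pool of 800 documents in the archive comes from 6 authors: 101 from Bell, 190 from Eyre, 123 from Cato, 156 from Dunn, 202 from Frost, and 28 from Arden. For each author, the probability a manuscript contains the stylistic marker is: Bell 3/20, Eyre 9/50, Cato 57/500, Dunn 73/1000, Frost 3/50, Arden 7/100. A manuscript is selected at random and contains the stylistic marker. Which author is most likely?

By Bayes' rule, posterior ∝ prior × likelihood:
  Bell: 0.12625 × 0.15 = 0.0189375
  Eyre: 0.2375 × 0.18 = 0.04275
  Cato: 0.15375 × 0.114 = 0.0175275
  Dunn: 0.195 × 0.073 = 0.014235
  Frost: 0.2525 × 0.06 = 0.01515
  Arden: 0.035 × 0.07 = 0.00245
Normalizing constant = 0.11105.
Largest term belongs to Eyre, so Eyre is most probable.

Eyre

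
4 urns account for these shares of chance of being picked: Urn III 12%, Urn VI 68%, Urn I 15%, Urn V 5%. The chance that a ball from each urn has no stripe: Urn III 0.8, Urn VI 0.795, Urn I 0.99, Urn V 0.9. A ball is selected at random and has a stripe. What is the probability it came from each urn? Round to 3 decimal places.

Urn III 0.141, Urn VI 0.820, Urn I 0.009, Urn V 0.029

Taking complements, P(striped | each) = Urn III 0.2, Urn VI 0.205, Urn I 0.01, Urn V 0.1.
Prior × likelihood for each hypothesis:
  Urn III: 0.12 × 0.2 = 0.024
  Urn VI: 0.68 × 0.205 = 0.1394
  Urn I: 0.15 × 0.01 = 0.0015
  Urn V: 0.05 × 0.1 = 0.005
Sum = 0.1699.
P(Urn III | striped) = 0.024/0.1699 ≈ 0.141
P(Urn VI | striped) = 0.1394/0.1699 ≈ 0.820
P(Urn I | striped) = 0.0015/0.1699 ≈ 0.009
P(Urn V | striped) = 0.005/0.1699 ≈ 0.029
(Check: 0.141+0.820+0.009+0.029 = 0.999.)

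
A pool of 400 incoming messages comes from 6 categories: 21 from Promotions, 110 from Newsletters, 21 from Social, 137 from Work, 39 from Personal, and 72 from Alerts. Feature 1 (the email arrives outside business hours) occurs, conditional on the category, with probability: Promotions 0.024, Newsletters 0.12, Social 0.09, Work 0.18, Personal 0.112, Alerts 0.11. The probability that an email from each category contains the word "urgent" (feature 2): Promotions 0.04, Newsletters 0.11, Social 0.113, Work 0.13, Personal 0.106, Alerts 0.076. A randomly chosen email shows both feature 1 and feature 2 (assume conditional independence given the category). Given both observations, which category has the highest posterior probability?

Unnormalized posteriors (prior × likelihood):
  Promotions: 0.0525 × 0.024 × 0.04 = 0.0000504
  Newsletters: 0.275 × 0.12 × 0.11 = 0.00363
  Social: 0.0525 × 0.09 × 0.113 = 0.000533925
  Work: 0.3425 × 0.18 × 0.13 = 0.0080145
  Personal: 0.0975 × 0.112 × 0.106 = 0.00115752
  Alerts: 0.18 × 0.11 × 0.076 = 0.0015048
Sum = 0.014891145.
Largest term belongs to Work, so Work is most probable.

Work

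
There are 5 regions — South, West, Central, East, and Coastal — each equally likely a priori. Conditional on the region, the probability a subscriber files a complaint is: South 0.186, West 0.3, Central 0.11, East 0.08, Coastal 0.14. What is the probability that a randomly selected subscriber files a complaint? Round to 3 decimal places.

0.163

Since the prior is uniform, the posterior is proportional to the likelihood:
  South: 0.186
  West: 0.3
  Central: 0.11
  East: 0.08
  Coastal: 0.14
P(complaint) = (1/5) × (0.186 + 0.3 + 0.11 + 0.08 + 0.14) = 0.816/5 ≈ 0.163.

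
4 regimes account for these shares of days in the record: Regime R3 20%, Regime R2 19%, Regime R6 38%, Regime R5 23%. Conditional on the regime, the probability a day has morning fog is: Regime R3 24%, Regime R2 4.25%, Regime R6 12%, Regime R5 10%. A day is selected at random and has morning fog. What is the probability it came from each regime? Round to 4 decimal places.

Unnormalized posteriors (prior × likelihood):
  Regime R3: 0.2 × 0.24 = 0.048
  Regime R2: 0.19 × 0.0425 = 0.008075
  Regime R6: 0.38 × 0.12 = 0.0456
  Regime R5: 0.23 × 0.1 = 0.023
Normalizing constant = 0.124675.
P(Regime R3 | fog) = 0.048/0.124675 ≈ 0.3850
P(Regime R2 | fog) = 0.008075/0.124675 ≈ 0.0648
P(Regime R6 | fog) = 0.0456/0.124675 ≈ 0.3658
P(Regime R5 | fog) = 0.023/0.124675 ≈ 0.1845

Regime R3 0.3850, Regime R2 0.0648, Regime R6 0.3658, Regime R5 0.1845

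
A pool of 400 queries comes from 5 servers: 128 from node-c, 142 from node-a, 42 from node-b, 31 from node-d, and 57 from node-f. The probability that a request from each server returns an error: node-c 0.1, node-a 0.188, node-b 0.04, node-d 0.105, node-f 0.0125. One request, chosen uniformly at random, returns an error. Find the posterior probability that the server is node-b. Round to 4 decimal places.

Prior × likelihood for each hypothesis:
  node-c: 0.32 × 0.1 = 0.032
  node-a: 0.355 × 0.188 = 0.06674
  node-b: 0.105 × 0.04 = 0.0042
  node-d: 0.0775 × 0.105 = 0.0081375
  node-f: 0.1425 × 0.0125 = 0.00178125
Normalizing constant = 0.11285875.
P(node-b | evidence) = 0.0042 / 0.11285875 ≈ 0.0372.

0.0372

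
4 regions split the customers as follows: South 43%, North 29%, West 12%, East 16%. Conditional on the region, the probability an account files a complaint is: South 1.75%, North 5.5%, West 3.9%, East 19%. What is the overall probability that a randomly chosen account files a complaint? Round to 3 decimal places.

0.059

Prior × likelihood for each hypothesis:
  South: 0.43 × 0.0175 = 0.007525
  North: 0.29 × 0.055 = 0.01595
  West: 0.12 × 0.039 = 0.00468
  East: 0.16 × 0.19 = 0.0304
P(complaint) = 0.007525 + 0.01595 + 0.00468 + 0.0304 = 0.058555 → 0.059.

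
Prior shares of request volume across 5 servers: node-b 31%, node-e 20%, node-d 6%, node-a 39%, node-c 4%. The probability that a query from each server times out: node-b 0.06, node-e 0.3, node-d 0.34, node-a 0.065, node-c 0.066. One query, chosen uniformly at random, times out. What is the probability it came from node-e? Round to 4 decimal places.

Unnormalized posteriors (prior × likelihood):
  node-b: 0.31 × 0.06 = 0.0186
  node-e: 0.2 × 0.3 = 0.06
  node-d: 0.06 × 0.34 = 0.0204
  node-a: 0.39 × 0.065 = 0.02535
  node-c: 0.04 × 0.066 = 0.00264
Normalizing constant = 0.12699.
P(node-e | evidence) = 0.06 / 0.12699 ≈ 0.4725.

0.4725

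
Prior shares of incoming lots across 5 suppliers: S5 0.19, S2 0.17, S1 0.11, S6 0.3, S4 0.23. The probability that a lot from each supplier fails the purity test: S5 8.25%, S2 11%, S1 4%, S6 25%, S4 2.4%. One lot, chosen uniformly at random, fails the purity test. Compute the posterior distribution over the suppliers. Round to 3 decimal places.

Unnormalized posteriors (prior × likelihood):
  S5: 0.19 × 0.0825 = 0.015675
  S2: 0.17 × 0.11 = 0.0187
  S1: 0.11 × 0.04 = 0.0044
  S6: 0.3 × 0.25 = 0.075
  S4: 0.23 × 0.024 = 0.00552
Total = 0.119295.
P(S5 | off-spec) = 0.015675/0.119295 ≈ 0.131
P(S2 | off-spec) = 0.0187/0.119295 ≈ 0.157
P(S1 | off-spec) = 0.0044/0.119295 ≈ 0.037
P(S6 | off-spec) = 0.075/0.119295 ≈ 0.629
P(S4 | off-spec) = 0.00552/0.119295 ≈ 0.046

S5 0.131, S2 0.157, S1 0.037, S6 0.629, S4 0.046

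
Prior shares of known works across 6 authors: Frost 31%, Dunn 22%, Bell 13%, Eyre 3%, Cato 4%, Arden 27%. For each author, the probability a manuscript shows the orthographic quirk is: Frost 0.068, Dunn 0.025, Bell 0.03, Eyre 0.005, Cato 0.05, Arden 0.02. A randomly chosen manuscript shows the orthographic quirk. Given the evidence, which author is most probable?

Compute prior × likelihood for every hypothesis:
  Frost: 0.31 × 0.068 = 0.02108
  Dunn: 0.22 × 0.025 = 0.0055
  Bell: 0.13 × 0.03 = 0.0039
  Eyre: 0.03 × 0.005 = 0.00015
  Cato: 0.04 × 0.05 = 0.002
  Arden: 0.27 × 0.02 = 0.0054
Normalizing constant = 0.03803.
Largest term belongs to Frost, so Frost is most probable.

Frost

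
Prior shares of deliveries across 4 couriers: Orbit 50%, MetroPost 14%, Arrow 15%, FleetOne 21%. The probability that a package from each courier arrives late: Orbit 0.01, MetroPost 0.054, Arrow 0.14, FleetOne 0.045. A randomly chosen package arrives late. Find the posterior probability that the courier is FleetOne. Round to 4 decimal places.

0.2197

By Bayes' rule, posterior ∝ prior × likelihood:
  Orbit: 0.5 × 0.01 = 0.005
  MetroPost: 0.14 × 0.054 = 0.00756
  Arrow: 0.15 × 0.14 = 0.021
  FleetOne: 0.21 × 0.045 = 0.00945
Sum = 0.04301.
P(FleetOne | evidence) = 0.00945 / 0.04301 ≈ 0.2197.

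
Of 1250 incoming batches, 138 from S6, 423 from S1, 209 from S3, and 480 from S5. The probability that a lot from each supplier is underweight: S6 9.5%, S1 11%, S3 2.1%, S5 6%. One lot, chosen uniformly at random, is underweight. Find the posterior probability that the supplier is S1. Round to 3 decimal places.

By Bayes' rule, posterior ∝ prior × likelihood:
  S6: 0.1104 × 0.095 = 0.010488
  S1: 0.3384 × 0.11 = 0.037224
  S3: 0.1672 × 0.021 = 0.0035112
  S5: 0.384 × 0.06 = 0.02304
Total = 0.0742632.
P(S1 | evidence) = 0.037224 / 0.0742632 ≈ 0.501.

0.501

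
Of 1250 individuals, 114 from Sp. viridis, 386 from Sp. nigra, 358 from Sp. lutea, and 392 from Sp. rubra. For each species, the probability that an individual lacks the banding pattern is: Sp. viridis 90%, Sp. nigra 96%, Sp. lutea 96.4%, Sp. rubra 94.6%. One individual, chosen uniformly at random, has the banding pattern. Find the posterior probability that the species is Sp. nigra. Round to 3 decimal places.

Taking complements, P(banded | each) = Sp. viridis 0.1, Sp. nigra 0.04, Sp. lutea 0.036, Sp. rubra 0.054.
Compute prior × likelihood for every hypothesis:
  Sp. viridis: 0.0912 × 0.1 = 0.00912
  Sp. nigra: 0.3088 × 0.04 = 0.012352
  Sp. lutea: 0.2864 × 0.036 = 0.0103104
  Sp. rubra: 0.3136 × 0.054 = 0.0169344
Sum = 0.0487168.
P(Sp. nigra | evidence) = 0.012352 / 0.0487168 ≈ 0.254.

0.254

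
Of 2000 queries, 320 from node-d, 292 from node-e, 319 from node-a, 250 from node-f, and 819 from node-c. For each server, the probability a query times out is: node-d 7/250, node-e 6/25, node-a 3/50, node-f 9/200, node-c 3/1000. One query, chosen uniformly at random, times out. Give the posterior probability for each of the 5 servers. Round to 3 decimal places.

Prior × likelihood for each hypothesis:
  node-d: 0.16 × 0.028 = 0.00448
  node-e: 0.146 × 0.24 = 0.03504
  node-a: 0.1595 × 0.06 = 0.00957
  node-f: 0.125 × 0.045 = 0.005625
  node-c: 0.4095 × 0.003 = 0.0012285
Sum = 0.0559435.
P(node-d | timeout) = 0.00448/0.0559435 ≈ 0.080
P(node-e | timeout) = 0.03504/0.0559435 ≈ 0.626
P(node-a | timeout) = 0.00957/0.0559435 ≈ 0.171
P(node-f | timeout) = 0.005625/0.0559435 ≈ 0.101
P(node-c | timeout) = 0.0012285/0.0559435 ≈ 0.022
(Check: 0.080+0.626+0.171+0.101+0.022 = 1.000.)

node-d 0.080, node-e 0.626, node-a 0.171, node-f 0.101, node-c 0.022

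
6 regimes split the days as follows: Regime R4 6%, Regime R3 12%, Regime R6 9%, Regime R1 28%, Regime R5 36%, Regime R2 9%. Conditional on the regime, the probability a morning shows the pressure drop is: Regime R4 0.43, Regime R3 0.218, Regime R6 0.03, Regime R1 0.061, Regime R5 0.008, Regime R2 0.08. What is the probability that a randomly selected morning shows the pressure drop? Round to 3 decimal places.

Prior × likelihood for each hypothesis:
  Regime R4: 0.06 × 0.43 = 0.0258
  Regime R3: 0.12 × 0.218 = 0.02616
  Regime R6: 0.09 × 0.03 = 0.0027
  Regime R1: 0.28 × 0.061 = 0.01708
  Regime R5: 0.36 × 0.008 = 0.00288
  Regime R2: 0.09 × 0.08 = 0.0072
P(drop) = 0.0258 + 0.02616 + 0.0027 + 0.01708 + 0.00288 + 0.0072 = 0.08182 → 0.082.

0.082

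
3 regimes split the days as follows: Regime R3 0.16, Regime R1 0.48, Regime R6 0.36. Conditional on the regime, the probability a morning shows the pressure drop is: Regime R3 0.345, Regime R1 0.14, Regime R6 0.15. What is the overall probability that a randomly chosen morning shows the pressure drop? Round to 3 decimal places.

0.176

Compute prior × likelihood for every hypothesis:
  Regime R3: 0.16 × 0.345 = 0.0552
  Regime R1: 0.48 × 0.14 = 0.0672
  Regime R6: 0.36 × 0.15 = 0.054
P(drop) = 0.0552 + 0.0672 + 0.054 = 0.1764 → 0.176.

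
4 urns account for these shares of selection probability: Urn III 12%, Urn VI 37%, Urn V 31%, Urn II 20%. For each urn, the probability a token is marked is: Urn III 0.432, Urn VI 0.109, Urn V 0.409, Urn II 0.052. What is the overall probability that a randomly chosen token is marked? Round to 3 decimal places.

0.229

Compute prior × likelihood for every hypothesis:
  Urn III: 0.12 × 0.432 = 0.05184
  Urn VI: 0.37 × 0.109 = 0.04033
  Urn V: 0.31 × 0.409 = 0.12679
  Urn II: 0.2 × 0.052 = 0.0104
P(marked) = 0.05184 + 0.04033 + 0.12679 + 0.0104 = 0.22936 → 0.229.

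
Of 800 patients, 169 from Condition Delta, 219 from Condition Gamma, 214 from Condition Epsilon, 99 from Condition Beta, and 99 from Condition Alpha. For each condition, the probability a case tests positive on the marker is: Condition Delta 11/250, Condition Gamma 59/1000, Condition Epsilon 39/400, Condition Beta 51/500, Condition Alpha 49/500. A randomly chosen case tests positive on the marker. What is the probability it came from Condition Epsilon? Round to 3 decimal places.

Unnormalized posteriors (prior × likelihood):
  Condition Delta: 0.21125 × 0.044 = 0.009295
  Condition Gamma: 0.27375 × 0.059 = 0.01615125
  Condition Epsilon: 0.2675 × 0.0975 = 0.02608125
  Condition Beta: 0.12375 × 0.102 = 0.0126225
  Condition Alpha: 0.12375 × 0.098 = 0.0121275
Total = 0.0762775.
P(Condition Epsilon | evidence) = 0.02608125 / 0.0762775 ≈ 0.342.

0.342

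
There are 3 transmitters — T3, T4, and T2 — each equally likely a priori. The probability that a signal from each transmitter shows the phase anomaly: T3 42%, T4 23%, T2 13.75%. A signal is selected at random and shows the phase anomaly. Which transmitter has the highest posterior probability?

With a uniform prior (1/3 each), posterior ∝ likelihood:
  T3: 0.42
  T4: 0.23
  T2: 0.1375
Sum = 0.7875.
Largest term belongs to T3, so T3 is most probable.

T3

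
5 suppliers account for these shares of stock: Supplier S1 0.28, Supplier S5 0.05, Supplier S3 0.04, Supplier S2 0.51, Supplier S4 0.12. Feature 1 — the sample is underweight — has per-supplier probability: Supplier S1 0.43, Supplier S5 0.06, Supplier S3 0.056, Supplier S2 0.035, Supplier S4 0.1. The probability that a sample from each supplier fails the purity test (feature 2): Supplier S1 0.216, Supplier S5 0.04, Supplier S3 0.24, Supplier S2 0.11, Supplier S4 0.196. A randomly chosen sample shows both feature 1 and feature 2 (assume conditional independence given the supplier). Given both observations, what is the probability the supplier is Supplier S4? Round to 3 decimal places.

0.076

Unnormalized posteriors (prior × likelihood):
  Supplier S1: 0.28 × 0.43 × 0.216 = 0.0260064
  Supplier S5: 0.05 × 0.06 × 0.04 = 0.00012
  Supplier S3: 0.04 × 0.056 × 0.24 = 0.0005376
  Supplier S2: 0.51 × 0.035 × 0.11 = 0.0019635
  Supplier S4: 0.12 × 0.1 × 0.196 = 0.002352
Total = 0.0309795.
P(Supplier S4 | evidence) = 0.002352 / 0.0309795 ≈ 0.076.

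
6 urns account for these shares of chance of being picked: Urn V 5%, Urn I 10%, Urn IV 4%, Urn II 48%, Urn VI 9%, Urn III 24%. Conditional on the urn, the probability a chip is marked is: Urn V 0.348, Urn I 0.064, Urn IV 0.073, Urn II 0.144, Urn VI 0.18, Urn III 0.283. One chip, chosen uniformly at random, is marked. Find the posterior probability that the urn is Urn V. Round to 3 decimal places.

0.097

Compute prior × likelihood for every hypothesis:
  Urn V: 0.05 × 0.348 = 0.0174
  Urn I: 0.1 × 0.064 = 0.0064
  Urn IV: 0.04 × 0.073 = 0.00292
  Urn II: 0.48 × 0.144 = 0.06912
  Urn VI: 0.09 × 0.18 = 0.0162
  Urn III: 0.24 × 0.283 = 0.06792
Sum = 0.17996.
P(Urn V | evidence) = 0.0174 / 0.17996 ≈ 0.097.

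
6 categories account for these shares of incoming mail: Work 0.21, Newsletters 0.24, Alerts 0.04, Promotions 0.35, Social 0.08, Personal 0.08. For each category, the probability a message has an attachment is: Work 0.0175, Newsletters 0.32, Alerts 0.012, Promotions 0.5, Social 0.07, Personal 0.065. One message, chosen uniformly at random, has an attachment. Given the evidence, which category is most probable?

Promotions

By Bayes' rule, posterior ∝ prior × likelihood:
  Work: 0.21 × 0.0175 = 0.003675
  Newsletters: 0.24 × 0.32 = 0.0768
  Alerts: 0.04 × 0.012 = 0.00048
  Promotions: 0.35 × 0.5 = 0.175
  Social: 0.08 × 0.07 = 0.0056
  Personal: 0.08 × 0.065 = 0.0052
Total = 0.266755.
Largest term belongs to Promotions, so Promotions is most probable.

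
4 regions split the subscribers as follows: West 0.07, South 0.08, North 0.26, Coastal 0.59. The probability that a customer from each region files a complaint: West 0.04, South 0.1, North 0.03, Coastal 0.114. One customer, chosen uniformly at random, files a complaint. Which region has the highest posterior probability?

Coastal

By Bayes' rule, posterior ∝ prior × likelihood:
  West: 0.07 × 0.04 = 0.0028
  South: 0.08 × 0.1 = 0.008
  North: 0.26 × 0.03 = 0.0078
  Coastal: 0.59 × 0.114 = 0.06726
Sum = 0.08586.
Largest term belongs to Coastal, so Coastal is most probable.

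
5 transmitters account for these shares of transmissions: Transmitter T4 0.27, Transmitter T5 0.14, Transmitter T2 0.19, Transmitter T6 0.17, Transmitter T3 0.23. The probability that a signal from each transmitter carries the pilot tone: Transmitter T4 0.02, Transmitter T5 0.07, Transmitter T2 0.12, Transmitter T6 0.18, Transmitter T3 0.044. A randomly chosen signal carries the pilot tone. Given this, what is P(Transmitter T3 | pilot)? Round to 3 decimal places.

0.129

Prior × likelihood for each hypothesis:
  Transmitter T4: 0.27 × 0.02 = 0.0054
  Transmitter T5: 0.14 × 0.07 = 0.0098
  Transmitter T2: 0.19 × 0.12 = 0.0228
  Transmitter T6: 0.17 × 0.18 = 0.0306
  Transmitter T3: 0.23 × 0.044 = 0.01012
Total = 0.07872.
P(Transmitter T3 | evidence) = 0.01012 / 0.07872 ≈ 0.129.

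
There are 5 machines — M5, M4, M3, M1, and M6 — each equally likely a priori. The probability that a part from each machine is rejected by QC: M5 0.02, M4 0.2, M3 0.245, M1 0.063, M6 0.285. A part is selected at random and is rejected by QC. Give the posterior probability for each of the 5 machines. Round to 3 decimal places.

M5 0.025, M4 0.246, M3 0.301, M1 0.077, M6 0.351

With a uniform prior (1/5 each), posterior ∝ likelihood:
  M5: 0.02
  M4: 0.2
  M3: 0.245
  M1: 0.063
  M6: 0.285
Normalizing constant = 0.813.
P(M5 | rejected) = 0.02/0.813 ≈ 0.025
P(M4 | rejected) = 0.2/0.813 ≈ 0.246
P(M3 | rejected) = 0.245/0.813 ≈ 0.301
P(M1 | rejected) = 0.063/0.813 ≈ 0.077
P(M6 | rejected) = 0.285/0.813 ≈ 0.351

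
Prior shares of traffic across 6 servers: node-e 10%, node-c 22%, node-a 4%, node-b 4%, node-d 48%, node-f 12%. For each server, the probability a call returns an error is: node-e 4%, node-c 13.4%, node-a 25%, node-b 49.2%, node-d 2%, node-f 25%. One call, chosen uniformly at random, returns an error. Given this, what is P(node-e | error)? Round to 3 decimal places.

Unnormalized posteriors (prior × likelihood):
  node-e: 0.1 × 0.04 = 0.004
  node-c: 0.22 × 0.134 = 0.02948
  node-a: 0.04 × 0.25 = 0.01
  node-b: 0.04 × 0.492 = 0.01968
  node-d: 0.48 × 0.02 = 0.0096
  node-f: 0.12 × 0.25 = 0.03
Sum = 0.10276.
P(node-e | evidence) = 0.004 / 0.10276 ≈ 0.039.

0.039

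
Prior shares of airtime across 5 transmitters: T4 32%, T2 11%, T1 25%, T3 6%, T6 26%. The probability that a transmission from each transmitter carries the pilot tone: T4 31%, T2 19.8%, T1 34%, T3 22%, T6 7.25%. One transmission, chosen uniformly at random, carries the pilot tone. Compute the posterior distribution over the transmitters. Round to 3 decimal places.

T4 0.417, T2 0.092, T1 0.357, T3 0.055, T6 0.079

Unnormalized posteriors (prior × likelihood):
  T4: 0.32 × 0.31 = 0.0992
  T2: 0.11 × 0.198 = 0.02178
  T1: 0.25 × 0.34 = 0.085
  T3: 0.06 × 0.22 = 0.0132
  T6: 0.26 × 0.0725 = 0.01885
Normalizing constant = 0.23803.
P(T4 | pilot) = 0.0992/0.23803 ≈ 0.417
P(T2 | pilot) = 0.02178/0.23803 ≈ 0.092
P(T1 | pilot) = 0.085/0.23803 ≈ 0.357
P(T3 | pilot) = 0.0132/0.23803 ≈ 0.055
P(T6 | pilot) = 0.01885/0.23803 ≈ 0.079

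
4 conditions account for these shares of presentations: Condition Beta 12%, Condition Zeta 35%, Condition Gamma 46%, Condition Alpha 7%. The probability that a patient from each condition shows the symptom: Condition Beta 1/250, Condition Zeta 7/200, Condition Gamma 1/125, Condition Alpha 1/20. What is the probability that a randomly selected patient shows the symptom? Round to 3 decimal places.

Compute prior × likelihood for every hypothesis:
  Condition Beta: 0.12 × 0.004 = 0.00048
  Condition Zeta: 0.35 × 0.035 = 0.01225
  Condition Gamma: 0.46 × 0.008 = 0.00368
  Condition Alpha: 0.07 × 0.05 = 0.0035
P(symptomatic) = 0.00048 + 0.01225 + 0.00368 + 0.0035 = 0.01991 → 0.020.

0.020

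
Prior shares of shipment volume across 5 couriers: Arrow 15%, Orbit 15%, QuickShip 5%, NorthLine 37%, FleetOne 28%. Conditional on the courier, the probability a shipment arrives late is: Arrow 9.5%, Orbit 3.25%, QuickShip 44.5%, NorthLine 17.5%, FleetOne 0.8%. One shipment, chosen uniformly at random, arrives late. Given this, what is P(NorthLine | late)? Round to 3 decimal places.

Unnormalized posteriors (prior × likelihood):
  Arrow: 0.15 × 0.095 = 0.01425
  Orbit: 0.15 × 0.0325 = 0.004875
  QuickShip: 0.05 × 0.445 = 0.02225
  NorthLine: 0.37 × 0.175 = 0.06475
  FleetOne: 0.28 × 0.008 = 0.00224
Normalizing constant = 0.108365.
P(NorthLine | evidence) = 0.06475 / 0.108365 ≈ 0.598.

0.598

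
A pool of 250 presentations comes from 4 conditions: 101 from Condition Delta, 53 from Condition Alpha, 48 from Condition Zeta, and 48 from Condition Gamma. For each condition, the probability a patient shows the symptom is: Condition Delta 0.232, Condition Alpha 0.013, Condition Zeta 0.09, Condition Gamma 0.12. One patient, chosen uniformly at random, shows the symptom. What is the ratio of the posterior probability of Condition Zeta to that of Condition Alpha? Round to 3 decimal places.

Prior × likelihood for each hypothesis:
  Condition Delta: 0.404 × 0.232 = 0.093728
  Condition Alpha: 0.212 × 0.013 = 0.002756
  Condition Zeta: 0.192 × 0.09 = 0.01728
  Condition Gamma: 0.192 × 0.12 = 0.02304
Total = 0.136804.
The ratio is 0.01728 / 0.002756 (the normalizer cancels) = 6.270.

6.270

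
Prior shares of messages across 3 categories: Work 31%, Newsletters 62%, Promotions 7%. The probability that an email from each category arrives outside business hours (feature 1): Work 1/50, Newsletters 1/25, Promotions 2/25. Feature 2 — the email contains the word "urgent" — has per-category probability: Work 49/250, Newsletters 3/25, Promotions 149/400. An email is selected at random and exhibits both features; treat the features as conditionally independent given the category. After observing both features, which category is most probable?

Newsletters

Compute prior × likelihood for every hypothesis:
  Work: 0.31 × 0.02 × 0.196 = 0.0012152
  Newsletters: 0.62 × 0.04 × 0.12 = 0.002976
  Promotions: 0.07 × 0.08 × 0.3725 = 0.002086
Normalizing constant = 0.0062772.
Largest term belongs to Newsletters, so Newsletters is most probable.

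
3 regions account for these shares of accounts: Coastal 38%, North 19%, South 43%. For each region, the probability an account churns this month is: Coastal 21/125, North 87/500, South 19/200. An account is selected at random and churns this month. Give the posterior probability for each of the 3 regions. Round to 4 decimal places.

By Bayes' rule, posterior ∝ prior × likelihood:
  Coastal: 0.38 × 0.168 = 0.06384
  North: 0.19 × 0.174 = 0.03306
  South: 0.43 × 0.095 = 0.04085
Normalizing constant = 0.13775.
P(Coastal | churn) = 0.06384/0.13775 ≈ 0.4634
P(North | churn) = 0.03306/0.13775 ≈ 0.2400
P(South | churn) = 0.04085/0.13775 ≈ 0.2966

Coastal 0.4634, North 0.2400, South 0.2966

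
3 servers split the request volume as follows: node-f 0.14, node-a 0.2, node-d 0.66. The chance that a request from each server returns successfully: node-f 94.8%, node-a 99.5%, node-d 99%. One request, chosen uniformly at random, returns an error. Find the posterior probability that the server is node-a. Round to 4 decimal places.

Taking complements, P(error | each) = node-f 0.052, node-a 0.005, node-d 0.01.
Compute prior × likelihood for every hypothesis:
  node-f: 0.14 × 0.052 = 0.00728
  node-a: 0.2 × 0.005 = 0.001
  node-d: 0.66 × 0.01 = 0.0066
Sum = 0.01488.
P(node-a | evidence) = 0.001 / 0.01488 ≈ 0.0672.

0.0672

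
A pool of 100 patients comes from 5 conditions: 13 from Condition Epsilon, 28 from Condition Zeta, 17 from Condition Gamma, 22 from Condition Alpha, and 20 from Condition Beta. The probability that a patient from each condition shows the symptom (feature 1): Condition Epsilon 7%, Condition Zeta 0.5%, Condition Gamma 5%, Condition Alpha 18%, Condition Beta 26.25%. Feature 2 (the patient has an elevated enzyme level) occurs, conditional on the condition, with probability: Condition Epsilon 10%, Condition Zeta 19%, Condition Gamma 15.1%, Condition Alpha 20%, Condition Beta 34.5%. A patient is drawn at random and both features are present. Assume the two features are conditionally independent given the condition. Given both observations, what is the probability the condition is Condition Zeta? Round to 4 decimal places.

By Bayes' rule, posterior ∝ prior × likelihood:
  Condition Epsilon: 0.13 × 0.07 × 0.1 = 0.00091
  Condition Zeta: 0.28 × 0.005 × 0.19 = 0.000266
  Condition Gamma: 0.17 × 0.05 × 0.151 = 0.0012835
  Condition Alpha: 0.22 × 0.18 × 0.2 = 0.00792
  Condition Beta: 0.2 × 0.2625 × 0.345 = 0.0181125
Sum = 0.028492.
P(Condition Zeta | evidence) = 0.000266 / 0.028492 ≈ 0.0093.

0.0093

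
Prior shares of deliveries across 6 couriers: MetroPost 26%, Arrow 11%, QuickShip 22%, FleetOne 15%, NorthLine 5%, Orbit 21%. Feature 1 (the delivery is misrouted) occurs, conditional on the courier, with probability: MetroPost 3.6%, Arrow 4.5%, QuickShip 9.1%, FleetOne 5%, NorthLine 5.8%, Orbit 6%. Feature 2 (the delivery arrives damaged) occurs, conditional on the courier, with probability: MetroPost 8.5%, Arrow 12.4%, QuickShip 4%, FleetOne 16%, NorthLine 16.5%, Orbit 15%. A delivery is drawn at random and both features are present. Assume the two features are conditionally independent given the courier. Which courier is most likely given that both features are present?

Orbit

By Bayes' rule, posterior ∝ prior × likelihood:
  MetroPost: 0.26 × 0.036 × 0.085 = 0.0007956
  Arrow: 0.11 × 0.045 × 0.124 = 0.0006138
  QuickShip: 0.22 × 0.091 × 0.04 = 0.0008008
  FleetOne: 0.15 × 0.05 × 0.16 = 0.0012
  NorthLine: 0.05 × 0.058 × 0.165 = 0.0004785
  Orbit: 0.21 × 0.06 × 0.15 = 0.00189
Sum = 0.0057787.
Largest term belongs to Orbit, so Orbit is most probable.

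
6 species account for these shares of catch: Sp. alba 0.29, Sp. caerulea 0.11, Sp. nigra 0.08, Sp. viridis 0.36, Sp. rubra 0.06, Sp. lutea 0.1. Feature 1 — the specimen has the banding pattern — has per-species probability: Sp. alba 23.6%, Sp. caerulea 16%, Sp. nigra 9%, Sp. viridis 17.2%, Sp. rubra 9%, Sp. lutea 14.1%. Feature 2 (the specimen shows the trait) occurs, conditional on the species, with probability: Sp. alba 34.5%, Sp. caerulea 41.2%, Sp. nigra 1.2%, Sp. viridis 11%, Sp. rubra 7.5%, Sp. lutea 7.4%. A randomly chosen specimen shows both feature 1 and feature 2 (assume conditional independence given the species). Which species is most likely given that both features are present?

Prior × likelihood for each hypothesis:
  Sp. alba: 0.29 × 0.236 × 0.345 = 0.0236118
  Sp. caerulea: 0.11 × 0.16 × 0.412 = 0.0072512
  Sp. nigra: 0.08 × 0.09 × 0.012 = 0.0000864
  Sp. viridis: 0.36 × 0.172 × 0.11 = 0.0068112
  Sp. rubra: 0.06 × 0.09 × 0.075 = 0.000405
  Sp. lutea: 0.1 × 0.141 × 0.074 = 0.0010434
Sum = 0.039209.
Largest term belongs to Sp. alba, so Sp. alba is most probable.

Sp. alba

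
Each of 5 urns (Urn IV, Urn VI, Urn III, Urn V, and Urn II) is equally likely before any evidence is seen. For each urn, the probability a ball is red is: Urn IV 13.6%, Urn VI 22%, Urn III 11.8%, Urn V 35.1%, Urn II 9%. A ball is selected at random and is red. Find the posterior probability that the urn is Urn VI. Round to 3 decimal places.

Since the prior is uniform, the posterior is proportional to the likelihood:
  Urn IV: 0.136
  Urn VI: 0.22
  Urn III: 0.118
  Urn V: 0.351
  Urn II: 0.09
Normalizing constant = 0.915.
P(Urn VI | evidence) = 0.22 / 0.915 ≈ 0.240.

0.240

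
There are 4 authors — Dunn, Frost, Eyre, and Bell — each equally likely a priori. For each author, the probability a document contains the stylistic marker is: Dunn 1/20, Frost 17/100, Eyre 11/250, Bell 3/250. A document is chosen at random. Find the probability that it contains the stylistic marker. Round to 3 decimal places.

With a uniform prior (1/4 each), posterior ∝ likelihood:
  Dunn: 0.05
  Frost: 0.17
  Eyre: 0.044
  Bell: 0.012
P(marker) = (1/4) × (0.05 + 0.17 + 0.044 + 0.012) = 0.276/4 ≈ 0.069.

0.069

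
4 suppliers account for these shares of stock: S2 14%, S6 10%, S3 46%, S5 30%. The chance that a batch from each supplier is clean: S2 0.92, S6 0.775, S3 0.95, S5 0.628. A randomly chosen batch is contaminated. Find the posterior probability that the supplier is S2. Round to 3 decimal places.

0.067

Taking complements, P(contaminated | each) = S2 0.08, S6 0.225, S3 0.05, S5 0.372.
Compute prior × likelihood for every hypothesis:
  S2: 0.14 × 0.08 = 0.0112
  S6: 0.1 × 0.225 = 0.0225
  S3: 0.46 × 0.05 = 0.023
  S5: 0.3 × 0.372 = 0.1116
Total = 0.1683.
P(S2 | evidence) = 0.0112 / 0.1683 ≈ 0.067.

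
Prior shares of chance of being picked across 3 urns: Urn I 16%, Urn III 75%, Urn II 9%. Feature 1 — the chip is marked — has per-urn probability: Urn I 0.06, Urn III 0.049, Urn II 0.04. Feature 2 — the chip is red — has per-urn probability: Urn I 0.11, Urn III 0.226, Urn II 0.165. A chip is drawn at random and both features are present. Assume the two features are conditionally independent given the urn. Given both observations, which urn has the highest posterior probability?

Urn III

Prior × likelihood for each hypothesis:
  Urn I: 0.16 × 0.06 × 0.11 = 0.001056
  Urn III: 0.75 × 0.049 × 0.226 = 0.0083055
  Urn II: 0.09 × 0.04 × 0.165 = 0.000594
Total = 0.0099555.
Largest term belongs to Urn III, so Urn III is most probable.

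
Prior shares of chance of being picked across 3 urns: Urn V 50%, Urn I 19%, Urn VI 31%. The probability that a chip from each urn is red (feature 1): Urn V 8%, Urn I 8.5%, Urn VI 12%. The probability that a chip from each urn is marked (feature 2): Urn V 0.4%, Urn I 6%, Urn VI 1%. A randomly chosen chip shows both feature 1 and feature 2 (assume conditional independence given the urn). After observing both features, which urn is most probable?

By Bayes' rule, posterior ∝ prior × likelihood:
  Urn V: 0.5 × 0.08 × 0.004 = 0.00016
  Urn I: 0.19 × 0.085 × 0.06 = 0.000969
  Urn VI: 0.31 × 0.12 × 0.01 = 0.000372
Normalizing constant = 0.001501.
Largest term belongs to Urn I, so Urn I is most probable.

Urn I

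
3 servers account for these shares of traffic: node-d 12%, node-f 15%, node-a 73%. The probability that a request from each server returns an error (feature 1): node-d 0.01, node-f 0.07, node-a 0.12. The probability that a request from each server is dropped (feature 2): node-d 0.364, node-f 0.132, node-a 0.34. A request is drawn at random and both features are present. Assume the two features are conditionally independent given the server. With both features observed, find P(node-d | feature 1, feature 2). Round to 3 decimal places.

Prior × likelihood for each hypothesis:
  node-d: 0.12 × 0.01 × 0.364 = 0.0004368
  node-f: 0.15 × 0.07 × 0.132 = 0.001386
  node-a: 0.73 × 0.12 × 0.34 = 0.029784
Sum = 0.0316068.
P(node-d | evidence) = 0.0004368 / 0.0316068 ≈ 0.014.

0.014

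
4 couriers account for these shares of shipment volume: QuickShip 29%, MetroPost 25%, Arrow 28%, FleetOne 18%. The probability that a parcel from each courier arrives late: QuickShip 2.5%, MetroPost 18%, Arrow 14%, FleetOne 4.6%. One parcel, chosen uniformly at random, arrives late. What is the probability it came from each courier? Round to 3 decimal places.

By Bayes' rule, posterior ∝ prior × likelihood:
  QuickShip: 0.29 × 0.025 = 0.00725
  MetroPost: 0.25 × 0.18 = 0.045
  Arrow: 0.28 × 0.14 = 0.0392
  FleetOne: 0.18 × 0.046 = 0.00828
Total = 0.09973.
P(QuickShip | late) = 0.00725/0.09973 ≈ 0.073
P(MetroPost | late) = 0.045/0.09973 ≈ 0.451
P(Arrow | late) = 0.0392/0.09973 ≈ 0.393
P(FleetOne | late) = 0.00828/0.09973 ≈ 0.083

QuickShip 0.073, MetroPost 0.451, Arrow 0.393, FleetOne 0.083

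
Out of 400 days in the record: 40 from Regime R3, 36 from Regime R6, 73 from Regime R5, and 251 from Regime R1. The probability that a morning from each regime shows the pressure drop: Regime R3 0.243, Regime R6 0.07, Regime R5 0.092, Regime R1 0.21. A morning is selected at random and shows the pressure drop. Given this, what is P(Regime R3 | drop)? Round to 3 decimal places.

0.136

Compute prior × likelihood for every hypothesis:
  Regime R3: 0.1 × 0.243 = 0.0243
  Regime R6: 0.09 × 0.07 = 0.0063
  Regime R5: 0.1825 × 0.092 = 0.01679
  Regime R1: 0.6275 × 0.21 = 0.131775
Sum = 0.179165.
P(Regime R3 | evidence) = 0.0243 / 0.179165 ≈ 0.136.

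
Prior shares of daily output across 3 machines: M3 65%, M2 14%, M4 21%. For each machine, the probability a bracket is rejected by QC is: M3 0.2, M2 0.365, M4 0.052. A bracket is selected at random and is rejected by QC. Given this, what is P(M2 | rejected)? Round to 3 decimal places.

By Bayes' rule, posterior ∝ prior × likelihood:
  M3: 0.65 × 0.2 = 0.13
  M2: 0.14 × 0.365 = 0.0511
  M4: 0.21 × 0.052 = 0.01092
Normalizing constant = 0.19202.
P(M2 | evidence) = 0.0511 / 0.19202 ≈ 0.266.

0.266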